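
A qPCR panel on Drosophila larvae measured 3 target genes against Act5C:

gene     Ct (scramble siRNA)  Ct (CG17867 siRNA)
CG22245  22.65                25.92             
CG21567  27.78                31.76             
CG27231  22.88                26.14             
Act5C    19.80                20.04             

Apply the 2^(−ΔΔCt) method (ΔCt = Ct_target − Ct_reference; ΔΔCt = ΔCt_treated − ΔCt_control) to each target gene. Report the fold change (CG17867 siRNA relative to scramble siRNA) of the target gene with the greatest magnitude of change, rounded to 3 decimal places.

CG22245: ΔΔCt = (25.92−20.04) − (22.65−19.80) = 5.88 − 2.85 = 3.03; fold change = 2^-3.03 = 0.122
CG21567: ΔΔCt = (31.76−20.04) − (27.78−19.80) = 11.72 − 7.98 = 3.74; fold change = 2^-3.74 = 0.075
CG27231: ΔΔCt = (26.14−20.04) − (22.88−19.80) = 6.10 − 3.08 = 3.02; fold change = 2^-3.02 = 0.123
CG21567 has the largest |ΔΔCt| = 3.74.

0.075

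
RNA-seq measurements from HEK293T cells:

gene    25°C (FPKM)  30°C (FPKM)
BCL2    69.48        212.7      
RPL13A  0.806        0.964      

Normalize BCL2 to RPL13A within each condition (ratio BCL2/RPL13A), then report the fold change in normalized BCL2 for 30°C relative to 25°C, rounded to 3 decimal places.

2.560

BCL2/RPL13A (25°C) = 69.48 / 0.806 = 86.203
BCL2/RPL13A (30°C) = 212.7 / 0.964 = 220.64
Fold change = 220.64 / 86.203 = 2.5596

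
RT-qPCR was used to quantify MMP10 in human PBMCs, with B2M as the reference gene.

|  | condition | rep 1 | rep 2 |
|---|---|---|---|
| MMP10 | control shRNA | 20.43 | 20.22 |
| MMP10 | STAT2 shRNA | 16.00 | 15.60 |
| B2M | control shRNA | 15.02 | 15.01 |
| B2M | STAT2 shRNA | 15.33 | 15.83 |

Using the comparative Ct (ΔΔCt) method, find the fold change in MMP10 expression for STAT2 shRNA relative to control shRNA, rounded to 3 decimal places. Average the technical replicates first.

Mean Ct: MMP10 control shRNA 20.325; MMP10 STAT2 shRNA 15.800; B2M control shRNA 15.015; B2M STAT2 shRNA 15.580
ΔCt(control shRNA) = 20.325 − 15.015 = 5.310
ΔCt(STAT2 shRNA) = 15.800 − 15.580 = 0.220
ΔΔCt = 0.220 − 5.310 = -5.090
Fold change = 2^(−(-5.090)) = 2^5.090 = 34.0598

34.060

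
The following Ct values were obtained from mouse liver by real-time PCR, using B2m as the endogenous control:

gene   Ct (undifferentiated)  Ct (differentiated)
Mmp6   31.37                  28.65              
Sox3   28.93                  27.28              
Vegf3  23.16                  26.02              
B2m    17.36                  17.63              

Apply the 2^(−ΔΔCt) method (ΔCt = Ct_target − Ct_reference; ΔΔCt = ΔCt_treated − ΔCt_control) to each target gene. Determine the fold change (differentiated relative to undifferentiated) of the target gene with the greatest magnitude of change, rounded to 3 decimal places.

Mmp6: ΔΔCt = (28.65−17.63) − (31.37−17.36) = 11.02 − 14.01 = -2.99; fold change = 2^2.99 = 7.945
Sox3: ΔΔCt = (27.28−17.63) − (28.93−17.36) = 9.65 − 11.57 = -1.92; fold change = 2^1.92 = 3.784
Vegf3: ΔΔCt = (26.02−17.63) − (23.16−17.36) = 8.39 − 5.80 = 2.59; fold change = 2^-2.59 = 0.166
Mmp6 has the largest |ΔΔCt| = 2.99.

7.945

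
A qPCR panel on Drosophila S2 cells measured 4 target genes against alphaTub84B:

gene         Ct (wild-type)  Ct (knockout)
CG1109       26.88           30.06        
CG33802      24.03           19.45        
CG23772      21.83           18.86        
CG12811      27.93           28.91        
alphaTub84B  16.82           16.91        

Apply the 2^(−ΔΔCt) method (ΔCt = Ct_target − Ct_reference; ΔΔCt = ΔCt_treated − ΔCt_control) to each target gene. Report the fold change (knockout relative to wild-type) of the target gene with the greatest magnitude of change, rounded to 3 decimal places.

25.457

CG1109: ΔΔCt = (30.06−16.91) − (26.88−16.82) = 13.15 − 10.06 = 3.09; fold change = 2^-3.09 = 0.117
CG33802: ΔΔCt = (19.45−16.91) − (24.03−16.82) = 2.54 − 7.21 = -4.67; fold change = 2^4.67 = 25.457
CG23772: ΔΔCt = (18.86−16.91) − (21.83−16.82) = 1.95 − 5.01 = -3.06; fold change = 2^3.06 = 8.340
CG12811: ΔΔCt = (28.91−16.91) − (27.93−16.82) = 12.00 − 11.11 = 0.89; fold change = 2^-0.89 = 0.540
CG33802 has the largest |ΔΔCt| = 4.67.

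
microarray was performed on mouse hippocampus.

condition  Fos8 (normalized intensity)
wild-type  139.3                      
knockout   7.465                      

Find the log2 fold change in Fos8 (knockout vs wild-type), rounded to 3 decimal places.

Fold change = 7.465 / 139.3 = 0.0536
log2(0.0536) = -4.2219

-4.222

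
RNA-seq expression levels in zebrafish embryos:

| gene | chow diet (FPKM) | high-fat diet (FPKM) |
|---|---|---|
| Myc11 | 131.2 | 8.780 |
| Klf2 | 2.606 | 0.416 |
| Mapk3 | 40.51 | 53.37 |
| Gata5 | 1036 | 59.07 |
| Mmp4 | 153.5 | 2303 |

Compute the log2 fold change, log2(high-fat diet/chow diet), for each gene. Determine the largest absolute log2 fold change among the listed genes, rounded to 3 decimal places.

4.132

log2(8.780/131.2) = -3.901  (Myc11)
log2(0.416/2.606) = -2.647  (Klf2)
log2(53.37/40.51) = 0.398  (Mapk3)
log2(59.07/1036) = -4.132  (Gata5)
log2(2303/153.5) = 3.907  (Mmp4)
The largest magnitude belongs to Gata5.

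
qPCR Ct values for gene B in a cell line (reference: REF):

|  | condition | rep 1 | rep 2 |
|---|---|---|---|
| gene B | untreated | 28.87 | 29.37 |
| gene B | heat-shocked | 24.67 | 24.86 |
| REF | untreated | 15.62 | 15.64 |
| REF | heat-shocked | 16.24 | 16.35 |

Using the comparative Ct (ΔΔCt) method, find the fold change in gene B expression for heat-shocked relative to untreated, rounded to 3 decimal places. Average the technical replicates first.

Mean Ct: gene B untreated 29.120; gene B heat-shocked 24.765; REF untreated 15.630; REF heat-shocked 16.295
ΔCt(untreated) = 29.120 − 15.630 = 13.490
ΔCt(heat-shocked) = 24.765 − 16.295 = 8.470
ΔΔCt = 8.470 − 13.490 = -5.020
Fold change = 2^(−(-5.020)) = 2^5.020 = 32.4467

32.447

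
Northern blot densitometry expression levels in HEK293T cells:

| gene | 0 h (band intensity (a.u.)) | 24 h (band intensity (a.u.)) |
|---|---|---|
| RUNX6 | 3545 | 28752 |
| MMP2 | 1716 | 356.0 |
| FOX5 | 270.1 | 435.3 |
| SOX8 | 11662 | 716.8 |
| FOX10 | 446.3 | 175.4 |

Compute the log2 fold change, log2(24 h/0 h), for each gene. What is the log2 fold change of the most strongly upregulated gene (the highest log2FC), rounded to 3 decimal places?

3.020

log2(28752/3545) = 3.020  (RUNX6)
log2(356.0/1716) = -2.269  (MMP2)
log2(435.3/270.1) = 0.689  (FOX5)
log2(716.8/11662) = -4.024  (SOX8)
log2(175.4/446.3) = -1.347  (FOX10)
RUNX6 is most strongly upregulated.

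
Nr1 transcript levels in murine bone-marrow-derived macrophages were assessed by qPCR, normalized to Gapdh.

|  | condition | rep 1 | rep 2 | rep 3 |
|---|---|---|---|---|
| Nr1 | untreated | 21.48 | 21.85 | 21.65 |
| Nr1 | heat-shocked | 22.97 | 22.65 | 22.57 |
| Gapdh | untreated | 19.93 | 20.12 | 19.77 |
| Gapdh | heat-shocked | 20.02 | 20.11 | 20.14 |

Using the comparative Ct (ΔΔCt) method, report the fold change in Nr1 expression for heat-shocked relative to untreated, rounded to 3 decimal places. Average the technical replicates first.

0.529

Mean Ct: Nr1 untreated 21.660; Nr1 heat-shocked 22.730; Gapdh untreated 19.940; Gapdh heat-shocked 20.090
ΔCt(untreated) = 21.660 − 19.940 = 1.720
ΔCt(heat-shocked) = 22.730 − 20.090 = 2.640
ΔΔCt = 2.640 − 1.720 = 0.920
Fold change = 2^(−0.920) = 0.5285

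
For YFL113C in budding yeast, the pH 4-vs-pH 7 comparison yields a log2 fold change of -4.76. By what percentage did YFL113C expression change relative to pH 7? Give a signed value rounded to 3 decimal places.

Fold change = 2^(-4.76) = 0.0369
Percent change = (FC − 1) × 100% = (0.0369 − 1) × 100 = -96.309%

-96.309%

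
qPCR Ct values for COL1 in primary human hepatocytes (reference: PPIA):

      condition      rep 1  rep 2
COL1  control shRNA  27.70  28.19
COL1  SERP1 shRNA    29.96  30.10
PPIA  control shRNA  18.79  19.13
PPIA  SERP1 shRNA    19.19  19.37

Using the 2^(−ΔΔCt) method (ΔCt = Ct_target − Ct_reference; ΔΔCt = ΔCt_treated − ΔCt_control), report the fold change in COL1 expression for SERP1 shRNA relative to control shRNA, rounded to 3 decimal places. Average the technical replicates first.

0.294

Mean Ct: COL1 control shRNA 27.945; COL1 SERP1 shRNA 30.030; PPIA control shRNA 18.960; PPIA SERP1 shRNA 19.280
ΔCt(control shRNA) = 27.945 − 18.960 = 8.985
ΔCt(SERP1 shRNA) = 30.030 − 19.280 = 10.750
ΔΔCt = 10.750 − 8.985 = 1.765
Fold change = 2^(−1.765) = 0.2942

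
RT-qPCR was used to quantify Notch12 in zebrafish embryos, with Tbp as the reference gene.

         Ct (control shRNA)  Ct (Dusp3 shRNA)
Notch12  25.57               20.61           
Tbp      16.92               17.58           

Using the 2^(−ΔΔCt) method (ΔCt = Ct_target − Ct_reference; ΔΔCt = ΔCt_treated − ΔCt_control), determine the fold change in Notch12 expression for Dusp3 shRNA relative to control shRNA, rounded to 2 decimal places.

49.18

ΔCt(control shRNA) = 25.570 − 16.920 = 8.650
ΔCt(Dusp3 shRNA) = 20.610 − 17.580 = 3.030
ΔΔCt = 3.030 − 8.650 = -5.620
Fold change = 2^(−(-5.620)) = 2^5.620 = 49.180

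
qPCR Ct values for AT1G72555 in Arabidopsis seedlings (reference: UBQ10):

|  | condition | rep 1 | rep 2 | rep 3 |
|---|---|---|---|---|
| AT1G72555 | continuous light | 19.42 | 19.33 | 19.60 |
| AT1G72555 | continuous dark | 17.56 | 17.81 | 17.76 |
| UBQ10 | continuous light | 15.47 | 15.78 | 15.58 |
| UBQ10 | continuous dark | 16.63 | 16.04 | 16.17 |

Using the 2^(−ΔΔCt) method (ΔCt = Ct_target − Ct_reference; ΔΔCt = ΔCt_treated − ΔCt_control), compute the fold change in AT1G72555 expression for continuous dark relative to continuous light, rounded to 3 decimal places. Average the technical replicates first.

5.315

Mean Ct: AT1G72555 continuous light 19.450; AT1G72555 continuous dark 17.710; UBQ10 continuous light 15.610; UBQ10 continuous dark 16.280
ΔCt(continuous light) = 19.450 − 15.610 = 3.840
ΔCt(continuous dark) = 17.710 − 16.280 = 1.430
ΔΔCt = 1.430 − 3.840 = -2.410
Fold change = 2^(−(-2.410)) = 2^2.410 = 5.3147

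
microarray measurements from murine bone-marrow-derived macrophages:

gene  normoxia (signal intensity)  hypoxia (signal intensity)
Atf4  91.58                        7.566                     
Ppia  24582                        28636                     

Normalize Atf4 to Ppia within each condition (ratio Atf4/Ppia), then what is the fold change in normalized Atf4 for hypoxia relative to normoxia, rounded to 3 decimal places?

Atf4/Ppia (normoxia) = 91.58 / 24582 = 0.0037255
Atf4/Ppia (hypoxia) = 7.566 / 28636 = 0.00026421
Fold change = 0.00026421 / 0.0037255 = 0.0709

0.071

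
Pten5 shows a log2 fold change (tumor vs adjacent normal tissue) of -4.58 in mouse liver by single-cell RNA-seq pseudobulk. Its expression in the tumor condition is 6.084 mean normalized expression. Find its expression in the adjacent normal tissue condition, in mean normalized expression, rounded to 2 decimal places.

145.51

Fold change = 2^(-4.58) = 0.0418
adjacent normal tissue expression = 6.084 / 0.0418 = 145.51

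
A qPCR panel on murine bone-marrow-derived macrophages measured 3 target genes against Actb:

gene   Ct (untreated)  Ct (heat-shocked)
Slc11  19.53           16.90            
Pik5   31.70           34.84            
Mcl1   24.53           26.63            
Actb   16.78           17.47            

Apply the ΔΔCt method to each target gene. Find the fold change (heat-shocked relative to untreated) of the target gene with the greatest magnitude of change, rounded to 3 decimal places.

Slc11: ΔΔCt = (16.90−17.47) − (19.53−16.78) = -0.57 − 2.75 = -3.32; fold change = 2^3.32 = 9.987
Pik5: ΔΔCt = (34.84−17.47) − (31.70−16.78) = 17.37 − 14.92 = 2.45; fold change = 2^-2.45 = 0.183
Mcl1: ΔΔCt = (26.63−17.47) − (24.53−16.78) = 9.16 − 7.75 = 1.41; fold change = 2^-1.41 = 0.376
Slc11 has the largest |ΔΔCt| = 3.32.

9.987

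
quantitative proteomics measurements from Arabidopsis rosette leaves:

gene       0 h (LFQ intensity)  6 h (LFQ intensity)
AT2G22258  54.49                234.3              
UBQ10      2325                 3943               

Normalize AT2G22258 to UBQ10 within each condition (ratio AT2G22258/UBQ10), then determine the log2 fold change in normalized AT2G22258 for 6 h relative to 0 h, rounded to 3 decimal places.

AT2G22258/UBQ10 (0 h) = 54.49 / 2325 = 0.023437
AT2G22258/UBQ10 (6 h) = 234.3 / 3943 = 0.059422
Fold change = 0.059422 / 0.023437 = 2.5354
log2(2.5354) = 1.3422

1.342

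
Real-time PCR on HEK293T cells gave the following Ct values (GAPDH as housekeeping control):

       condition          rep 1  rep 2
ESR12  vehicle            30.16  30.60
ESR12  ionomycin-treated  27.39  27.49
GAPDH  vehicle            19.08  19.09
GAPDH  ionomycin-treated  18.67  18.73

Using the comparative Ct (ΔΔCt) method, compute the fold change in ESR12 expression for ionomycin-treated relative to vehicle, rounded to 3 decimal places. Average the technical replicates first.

Mean Ct: ESR12 vehicle 30.380; ESR12 ionomycin-treated 27.440; GAPDH vehicle 19.085; GAPDH ionomycin-treated 18.700
ΔCt(vehicle) = 30.380 − 19.085 = 11.295
ΔCt(ionomycin-treated) = 27.440 − 18.700 = 8.740
ΔΔCt = 8.740 − 11.295 = -2.555
Fold change = 2^(−(-2.555)) = 2^2.555 = 5.8767

5.877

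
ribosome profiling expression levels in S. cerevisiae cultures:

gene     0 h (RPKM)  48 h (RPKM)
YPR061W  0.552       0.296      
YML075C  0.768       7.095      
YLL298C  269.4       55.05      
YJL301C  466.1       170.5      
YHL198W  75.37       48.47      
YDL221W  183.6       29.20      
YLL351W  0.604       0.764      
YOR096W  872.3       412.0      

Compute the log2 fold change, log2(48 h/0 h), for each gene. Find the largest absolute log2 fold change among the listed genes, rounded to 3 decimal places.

log2(0.296/0.552) = -0.899  (YPR061W)
log2(7.095/0.768) = 3.208  (YML075C)
log2(55.05/269.4) = -2.291  (YLL298C)
log2(170.5/466.1) = -1.451  (YJL301C)
log2(48.47/75.37) = -0.637  (YHL198W)
log2(29.20/183.6) = -2.653  (YDL221W)
log2(0.764/0.604) = 0.339  (YLL351W)
log2(412.0/872.3) = -1.082  (YOR096W)
The largest magnitude belongs to YML075C.

3.208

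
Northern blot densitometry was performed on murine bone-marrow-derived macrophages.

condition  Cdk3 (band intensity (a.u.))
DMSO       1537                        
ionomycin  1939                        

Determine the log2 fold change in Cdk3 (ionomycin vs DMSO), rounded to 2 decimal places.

Fold change = 1939 / 1537 = 1.2615
log2(1.2615) = 0.335

0.34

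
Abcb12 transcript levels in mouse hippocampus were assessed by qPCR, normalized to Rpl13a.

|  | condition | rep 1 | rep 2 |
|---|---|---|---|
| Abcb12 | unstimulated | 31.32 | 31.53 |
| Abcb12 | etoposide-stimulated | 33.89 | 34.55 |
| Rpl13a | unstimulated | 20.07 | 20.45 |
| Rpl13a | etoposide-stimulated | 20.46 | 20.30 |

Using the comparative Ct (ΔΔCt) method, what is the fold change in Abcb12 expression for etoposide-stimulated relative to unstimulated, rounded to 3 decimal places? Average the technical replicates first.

Mean Ct: Abcb12 unstimulated 31.425; Abcb12 etoposide-stimulated 34.220; Rpl13a unstimulated 20.260; Rpl13a etoposide-stimulated 20.380
ΔCt(unstimulated) = 31.425 − 20.260 = 11.165
ΔCt(etoposide-stimulated) = 34.220 − 20.380 = 13.840
ΔΔCt = 13.840 − 11.165 = 2.675
Fold change = 2^(−2.675) = 0.1566

0.157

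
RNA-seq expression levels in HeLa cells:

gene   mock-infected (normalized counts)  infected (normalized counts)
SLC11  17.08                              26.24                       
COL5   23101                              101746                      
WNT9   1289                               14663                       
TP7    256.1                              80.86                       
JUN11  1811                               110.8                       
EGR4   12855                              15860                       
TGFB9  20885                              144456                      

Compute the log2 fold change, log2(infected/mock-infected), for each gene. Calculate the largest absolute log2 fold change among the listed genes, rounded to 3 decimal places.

log2(26.24/17.08) = 0.619  (SLC11)
log2(101746/23101) = 2.139  (COL5)
log2(14663/1289) = 3.508  (WNT9)
log2(80.86/256.1) = -1.663  (TP7)
log2(110.8/1811) = -4.031  (JUN11)
log2(15860/12855) = 0.303  (EGR4)
log2(144456/20885) = 2.790  (TGFB9)
The largest magnitude belongs to JUN11.

4.031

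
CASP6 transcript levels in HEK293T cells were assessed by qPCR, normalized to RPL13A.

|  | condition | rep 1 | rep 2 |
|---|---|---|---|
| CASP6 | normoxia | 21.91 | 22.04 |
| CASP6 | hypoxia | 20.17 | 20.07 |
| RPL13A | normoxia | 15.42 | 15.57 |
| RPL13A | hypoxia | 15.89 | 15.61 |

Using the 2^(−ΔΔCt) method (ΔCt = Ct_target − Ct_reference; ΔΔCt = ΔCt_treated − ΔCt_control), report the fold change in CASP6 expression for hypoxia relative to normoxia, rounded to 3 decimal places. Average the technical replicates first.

4.317

Mean Ct: CASP6 normoxia 21.975; CASP6 hypoxia 20.120; RPL13A normoxia 15.495; RPL13A hypoxia 15.750
ΔCt(normoxia) = 21.975 − 15.495 = 6.480
ΔCt(hypoxia) = 20.120 − 15.750 = 4.370
ΔΔCt = 4.370 − 6.480 = -2.110
Fold change = 2^(−(-2.110)) = 2^2.110 = 4.3169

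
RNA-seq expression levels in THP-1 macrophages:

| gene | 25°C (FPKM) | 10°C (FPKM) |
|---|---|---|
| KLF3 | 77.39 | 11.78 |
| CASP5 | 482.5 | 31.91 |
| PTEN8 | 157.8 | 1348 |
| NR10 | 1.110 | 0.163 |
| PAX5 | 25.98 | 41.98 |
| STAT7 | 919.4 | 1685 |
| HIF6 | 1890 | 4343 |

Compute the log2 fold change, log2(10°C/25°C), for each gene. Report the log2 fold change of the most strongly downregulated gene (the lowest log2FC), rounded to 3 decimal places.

log2(11.78/77.39) = -2.716  (KLF3)
log2(31.91/482.5) = -3.918  (CASP5)
log2(1348/157.8) = 3.095  (PTEN8)
log2(0.163/1.110) = -2.768  (NR10)
log2(41.98/25.98) = 0.692  (PAX5)
log2(1685/919.4) = 0.874  (STAT7)
log2(4343/1890) = 1.200  (HIF6)
CASP5 is most strongly downregulated.

-3.918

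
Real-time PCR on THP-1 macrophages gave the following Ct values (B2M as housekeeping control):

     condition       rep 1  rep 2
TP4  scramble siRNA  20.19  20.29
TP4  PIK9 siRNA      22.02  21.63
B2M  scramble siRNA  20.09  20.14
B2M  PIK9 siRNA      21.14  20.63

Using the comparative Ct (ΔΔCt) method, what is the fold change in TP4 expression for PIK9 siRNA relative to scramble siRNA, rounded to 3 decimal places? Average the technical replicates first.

Mean Ct: TP4 scramble siRNA 20.240; TP4 PIK9 siRNA 21.825; B2M scramble siRNA 20.115; B2M PIK9 siRNA 20.885
ΔCt(scramble siRNA) = 20.240 − 20.115 = 0.125
ΔCt(PIK9 siRNA) = 21.825 − 20.885 = 0.940
ΔΔCt = 0.940 − 0.125 = 0.815
Fold change = 2^(−0.815) = 0.5684

0.568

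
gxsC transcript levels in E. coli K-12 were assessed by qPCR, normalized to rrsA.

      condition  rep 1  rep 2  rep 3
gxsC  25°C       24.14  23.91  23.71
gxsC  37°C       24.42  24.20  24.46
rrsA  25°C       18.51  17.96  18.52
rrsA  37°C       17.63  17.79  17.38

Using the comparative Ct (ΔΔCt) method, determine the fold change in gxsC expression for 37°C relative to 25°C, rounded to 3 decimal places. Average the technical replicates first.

Mean Ct: gxsC 25°C 23.920; gxsC 37°C 24.360; rrsA 25°C 18.330; rrsA 37°C 17.600
ΔCt(25°C) = 23.920 − 18.330 = 5.590
ΔCt(37°C) = 24.360 − 17.600 = 6.760
ΔΔCt = 6.760 − 5.590 = 1.170
Fold change = 2^(−1.170) = 0.4444

0.444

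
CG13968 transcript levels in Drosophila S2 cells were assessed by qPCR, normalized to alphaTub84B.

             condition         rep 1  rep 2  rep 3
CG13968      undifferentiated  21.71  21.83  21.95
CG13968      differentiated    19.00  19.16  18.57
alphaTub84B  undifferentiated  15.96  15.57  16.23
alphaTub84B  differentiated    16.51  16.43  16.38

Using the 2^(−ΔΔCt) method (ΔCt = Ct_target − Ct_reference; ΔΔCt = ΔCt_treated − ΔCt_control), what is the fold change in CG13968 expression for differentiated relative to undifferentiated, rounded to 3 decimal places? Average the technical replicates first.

Mean Ct: CG13968 undifferentiated 21.830; CG13968 differentiated 18.910; alphaTub84B undifferentiated 15.920; alphaTub84B differentiated 16.440
ΔCt(undifferentiated) = 21.830 − 15.920 = 5.910
ΔCt(differentiated) = 18.910 − 16.440 = 2.470
ΔΔCt = 2.470 − 5.910 = -3.440
Fold change = 2^(−(-3.440)) = 2^3.440 = 10.8528

10.853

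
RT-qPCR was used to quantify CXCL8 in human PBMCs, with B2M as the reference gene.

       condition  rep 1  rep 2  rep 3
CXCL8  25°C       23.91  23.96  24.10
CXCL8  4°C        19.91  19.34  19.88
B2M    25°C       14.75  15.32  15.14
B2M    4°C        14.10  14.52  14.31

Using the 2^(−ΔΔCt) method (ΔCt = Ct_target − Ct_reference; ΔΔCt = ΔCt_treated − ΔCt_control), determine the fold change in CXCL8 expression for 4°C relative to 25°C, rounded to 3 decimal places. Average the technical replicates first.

Mean Ct: CXCL8 25°C 23.990; CXCL8 4°C 19.710; B2M 25°C 15.070; B2M 4°C 14.310
ΔCt(25°C) = 23.990 − 15.070 = 8.920
ΔCt(4°C) = 19.710 − 14.310 = 5.400
ΔΔCt = 5.400 − 8.920 = -3.520
Fold change = 2^(−(-3.520)) = 2^3.520 = 11.4716

11.472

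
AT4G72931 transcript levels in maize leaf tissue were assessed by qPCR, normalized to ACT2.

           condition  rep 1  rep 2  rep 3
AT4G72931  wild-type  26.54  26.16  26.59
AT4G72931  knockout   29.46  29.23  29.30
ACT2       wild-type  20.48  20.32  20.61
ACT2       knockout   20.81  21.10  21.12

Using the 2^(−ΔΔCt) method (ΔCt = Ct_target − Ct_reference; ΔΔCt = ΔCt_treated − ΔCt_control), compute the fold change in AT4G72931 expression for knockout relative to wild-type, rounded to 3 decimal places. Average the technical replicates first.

0.195

Mean Ct: AT4G72931 wild-type 26.430; AT4G72931 knockout 29.330; ACT2 wild-type 20.470; ACT2 knockout 21.010
ΔCt(wild-type) = 26.430 − 20.470 = 5.960
ΔCt(knockout) = 29.330 − 21.010 = 8.320
ΔΔCt = 8.320 − 5.960 = 2.360
Fold change = 2^(−2.360) = 0.1948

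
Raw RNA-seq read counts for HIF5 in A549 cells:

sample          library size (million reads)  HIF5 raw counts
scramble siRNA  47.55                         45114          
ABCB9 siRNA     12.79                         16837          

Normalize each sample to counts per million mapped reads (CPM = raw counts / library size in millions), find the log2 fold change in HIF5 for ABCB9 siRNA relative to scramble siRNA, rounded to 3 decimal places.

CPM(scramble siRNA) = 45114 / 47.55 = 948.7697
CPM(ABCB9 siRNA) = 16837 / 12.79 = 1316.4191
Fold change = 1316.4191 / 948.7697 = 1.38750
log2(1.38750) = 0.4725

0.472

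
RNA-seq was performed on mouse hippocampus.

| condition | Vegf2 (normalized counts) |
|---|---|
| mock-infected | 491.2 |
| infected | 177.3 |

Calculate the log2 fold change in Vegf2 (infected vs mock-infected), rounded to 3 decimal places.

-1.470

Fold change = 177.3 / 491.2 = 0.3610
log2(0.3610) = -1.4701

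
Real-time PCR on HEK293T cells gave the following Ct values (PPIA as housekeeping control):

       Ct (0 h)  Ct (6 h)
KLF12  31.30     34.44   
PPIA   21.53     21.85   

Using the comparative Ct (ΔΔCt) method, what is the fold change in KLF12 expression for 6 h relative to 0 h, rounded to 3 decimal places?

ΔCt(0 h) = 31.300 − 21.530 = 9.770
ΔCt(6 h) = 34.440 − 21.850 = 12.590
ΔΔCt = 12.590 − 9.770 = 2.820
Fold change = 2^(−2.820) = 0.1416

0.142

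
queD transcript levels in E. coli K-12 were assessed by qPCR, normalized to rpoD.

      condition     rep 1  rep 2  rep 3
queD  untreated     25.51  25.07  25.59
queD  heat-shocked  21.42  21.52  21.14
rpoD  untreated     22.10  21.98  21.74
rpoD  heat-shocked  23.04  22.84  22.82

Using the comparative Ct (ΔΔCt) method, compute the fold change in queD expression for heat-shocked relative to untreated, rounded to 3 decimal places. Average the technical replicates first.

31.779

Mean Ct: queD untreated 25.390; queD heat-shocked 21.360; rpoD untreated 21.940; rpoD heat-shocked 22.900
ΔCt(untreated) = 25.390 − 21.940 = 3.450
ΔCt(heat-shocked) = 21.360 − 22.900 = -1.540
ΔΔCt = -1.540 − 3.450 = -4.990
Fold change = 2^(−(-4.990)) = 2^4.990 = 31.7790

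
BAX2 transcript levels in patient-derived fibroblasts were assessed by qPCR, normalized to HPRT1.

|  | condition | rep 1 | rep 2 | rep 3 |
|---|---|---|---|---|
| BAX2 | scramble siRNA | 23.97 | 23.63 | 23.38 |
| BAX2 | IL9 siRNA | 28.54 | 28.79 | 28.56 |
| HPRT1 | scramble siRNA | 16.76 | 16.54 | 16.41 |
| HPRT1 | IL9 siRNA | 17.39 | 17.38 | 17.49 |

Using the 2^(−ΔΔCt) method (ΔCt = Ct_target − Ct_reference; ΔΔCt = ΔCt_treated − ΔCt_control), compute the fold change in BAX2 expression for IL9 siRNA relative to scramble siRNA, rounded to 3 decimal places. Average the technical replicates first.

0.058

Mean Ct: BAX2 scramble siRNA 23.660; BAX2 IL9 siRNA 28.630; HPRT1 scramble siRNA 16.570; HPRT1 IL9 siRNA 17.420
ΔCt(scramble siRNA) = 23.660 − 16.570 = 7.090
ΔCt(IL9 siRNA) = 28.630 − 17.420 = 11.210
ΔΔCt = 11.210 − 7.090 = 4.120
Fold change = 2^(−4.120) = 0.0575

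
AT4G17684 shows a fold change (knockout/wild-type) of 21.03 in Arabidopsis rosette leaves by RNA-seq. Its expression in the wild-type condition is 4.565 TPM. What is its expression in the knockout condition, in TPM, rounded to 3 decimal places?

96.002

knockout expression = 4.565 × 21.03 = 96.002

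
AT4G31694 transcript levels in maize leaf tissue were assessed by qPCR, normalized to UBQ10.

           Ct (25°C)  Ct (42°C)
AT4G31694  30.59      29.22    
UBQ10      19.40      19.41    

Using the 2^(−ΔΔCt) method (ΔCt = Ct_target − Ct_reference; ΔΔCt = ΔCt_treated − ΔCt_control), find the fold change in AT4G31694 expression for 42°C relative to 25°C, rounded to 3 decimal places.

2.603

ΔCt(25°C) = 30.590 − 19.400 = 11.190
ΔCt(42°C) = 29.220 − 19.410 = 9.810
ΔΔCt = 9.810 − 11.190 = -1.380
Fold change = 2^(−(-1.380)) = 2^1.380 = 2.6027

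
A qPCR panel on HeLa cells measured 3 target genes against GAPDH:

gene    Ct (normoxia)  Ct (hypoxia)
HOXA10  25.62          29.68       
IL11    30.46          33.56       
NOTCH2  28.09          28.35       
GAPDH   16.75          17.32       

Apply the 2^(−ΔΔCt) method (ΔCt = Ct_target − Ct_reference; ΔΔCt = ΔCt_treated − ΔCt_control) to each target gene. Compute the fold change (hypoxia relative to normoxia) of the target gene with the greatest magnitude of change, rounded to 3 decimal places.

0.089

HOXA10: ΔΔCt = (29.68−17.32) − (25.62−16.75) = 12.36 − 8.87 = 3.49; fold change = 2^-3.49 = 0.089
IL11: ΔΔCt = (33.56−17.32) − (30.46−16.75) = 16.24 − 13.71 = 2.53; fold change = 2^-2.53 = 0.173
NOTCH2: ΔΔCt = (28.35−17.32) − (28.09−16.75) = 11.03 − 11.34 = -0.31; fold change = 2^0.31 = 1.240
HOXA10 has the largest |ΔΔCt| = 3.49.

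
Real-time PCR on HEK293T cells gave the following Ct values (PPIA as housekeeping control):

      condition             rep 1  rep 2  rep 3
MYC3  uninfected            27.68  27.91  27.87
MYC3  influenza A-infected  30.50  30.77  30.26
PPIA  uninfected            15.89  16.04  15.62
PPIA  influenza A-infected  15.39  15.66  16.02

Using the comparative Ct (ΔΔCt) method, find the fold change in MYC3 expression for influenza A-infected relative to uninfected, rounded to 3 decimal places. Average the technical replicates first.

Mean Ct: MYC3 uninfected 27.820; MYC3 influenza A-infected 30.510; PPIA uninfected 15.850; PPIA influenza A-infected 15.690
ΔCt(uninfected) = 27.820 − 15.850 = 11.970
ΔCt(influenza A-infected) = 30.510 − 15.690 = 14.820
ΔΔCt = 14.820 − 11.970 = 2.850
Fold change = 2^(−2.850) = 0.1387

0.139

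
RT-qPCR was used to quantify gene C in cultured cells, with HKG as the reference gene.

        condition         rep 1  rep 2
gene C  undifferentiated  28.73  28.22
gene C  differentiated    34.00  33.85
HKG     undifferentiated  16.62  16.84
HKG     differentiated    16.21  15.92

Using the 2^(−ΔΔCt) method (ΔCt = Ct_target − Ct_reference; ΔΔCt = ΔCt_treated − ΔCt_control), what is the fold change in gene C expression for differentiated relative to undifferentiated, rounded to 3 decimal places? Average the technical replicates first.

0.014

Mean Ct: gene C undifferentiated 28.475; gene C differentiated 33.925; HKG undifferentiated 16.730; HKG differentiated 16.065
ΔCt(undifferentiated) = 28.475 − 16.730 = 11.745
ΔCt(differentiated) = 33.925 − 16.065 = 17.860
ΔΔCt = 17.860 − 11.745 = 6.115
Fold change = 2^(−6.115) = 0.0144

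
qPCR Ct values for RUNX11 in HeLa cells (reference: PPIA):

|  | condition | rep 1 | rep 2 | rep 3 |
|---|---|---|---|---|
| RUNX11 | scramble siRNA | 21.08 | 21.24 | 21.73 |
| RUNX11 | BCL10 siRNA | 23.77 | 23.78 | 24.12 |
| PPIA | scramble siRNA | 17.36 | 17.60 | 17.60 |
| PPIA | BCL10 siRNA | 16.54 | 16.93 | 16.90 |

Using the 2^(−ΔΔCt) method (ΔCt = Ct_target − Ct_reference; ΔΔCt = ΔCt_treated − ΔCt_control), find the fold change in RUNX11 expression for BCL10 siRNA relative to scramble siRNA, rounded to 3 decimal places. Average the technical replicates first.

Mean Ct: RUNX11 scramble siRNA 21.350; RUNX11 BCL10 siRNA 23.890; PPIA scramble siRNA 17.520; PPIA BCL10 siRNA 16.790
ΔCt(scramble siRNA) = 21.350 − 17.520 = 3.830
ΔCt(BCL10 siRNA) = 23.890 − 16.790 = 7.100
ΔΔCt = 7.100 − 3.830 = 3.270
Fold change = 2^(−3.270) = 0.1037

0.104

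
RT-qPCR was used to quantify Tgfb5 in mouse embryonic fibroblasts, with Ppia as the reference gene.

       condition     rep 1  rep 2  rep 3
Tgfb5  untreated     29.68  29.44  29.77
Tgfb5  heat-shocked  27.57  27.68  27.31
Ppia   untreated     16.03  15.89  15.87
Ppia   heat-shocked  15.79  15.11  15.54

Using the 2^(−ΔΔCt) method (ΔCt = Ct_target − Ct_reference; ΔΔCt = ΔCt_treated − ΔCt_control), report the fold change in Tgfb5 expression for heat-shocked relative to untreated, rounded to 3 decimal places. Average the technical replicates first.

3.160

Mean Ct: Tgfb5 untreated 29.630; Tgfb5 heat-shocked 27.520; Ppia untreated 15.930; Ppia heat-shocked 15.480
ΔCt(untreated) = 29.630 − 15.930 = 13.700
ΔCt(heat-shocked) = 27.520 − 15.480 = 12.040
ΔΔCt = 12.040 − 13.700 = -1.660
Fold change = 2^(−(-1.660)) = 2^1.660 = 3.1602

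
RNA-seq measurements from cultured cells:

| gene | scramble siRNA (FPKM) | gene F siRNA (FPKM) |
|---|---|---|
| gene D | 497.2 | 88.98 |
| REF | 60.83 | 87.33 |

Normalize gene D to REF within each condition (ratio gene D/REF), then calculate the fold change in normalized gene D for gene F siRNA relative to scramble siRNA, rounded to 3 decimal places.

gene D/REF (scramble siRNA) = 497.2 / 60.83 = 8.1736
gene D/REF (gene F siRNA) = 88.98 / 87.33 = 1.0189
Fold change = 1.0189 / 8.1736 = 0.1247

0.125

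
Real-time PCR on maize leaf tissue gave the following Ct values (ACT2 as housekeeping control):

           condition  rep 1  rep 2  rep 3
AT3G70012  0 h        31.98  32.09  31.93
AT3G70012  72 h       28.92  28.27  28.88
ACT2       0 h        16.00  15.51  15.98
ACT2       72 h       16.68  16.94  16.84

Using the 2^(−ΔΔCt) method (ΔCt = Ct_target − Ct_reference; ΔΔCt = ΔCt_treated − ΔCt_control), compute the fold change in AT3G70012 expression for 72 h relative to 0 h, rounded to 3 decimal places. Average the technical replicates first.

Mean Ct: AT3G70012 0 h 32.000; AT3G70012 72 h 28.690; ACT2 0 h 15.830; ACT2 72 h 16.820
ΔCt(0 h) = 32.000 − 15.830 = 16.170
ΔCt(72 h) = 28.690 − 16.820 = 11.870
ΔΔCt = 11.870 − 16.170 = -4.300
Fold change = 2^(−(-4.300)) = 2^4.300 = 19.6983

19.698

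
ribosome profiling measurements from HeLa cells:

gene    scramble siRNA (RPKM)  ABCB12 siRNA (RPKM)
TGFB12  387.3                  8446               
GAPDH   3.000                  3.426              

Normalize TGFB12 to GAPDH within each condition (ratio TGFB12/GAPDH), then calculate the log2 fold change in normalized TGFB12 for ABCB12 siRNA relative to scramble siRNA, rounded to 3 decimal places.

4.255

TGFB12/GAPDH (scramble siRNA) = 387.3 / 3.000 = 129.1
TGFB12/GAPDH (ABCB12 siRNA) = 8446 / 3.426 = 2465.3
Fold change = 2465.3 / 129.1 = 19.0958
log2(19.0958) = 4.2552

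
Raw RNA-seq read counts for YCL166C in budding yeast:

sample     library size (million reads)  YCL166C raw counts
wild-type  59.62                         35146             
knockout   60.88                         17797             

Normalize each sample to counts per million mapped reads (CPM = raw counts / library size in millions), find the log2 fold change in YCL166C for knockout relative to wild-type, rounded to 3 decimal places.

-1.012

CPM(wild-type) = 35146 / 59.62 = 589.5002
CPM(knockout) = 17797 / 60.88 = 292.3292
Fold change = 292.3292 / 589.5002 = 0.49589
log2(0.49589) = -1.0119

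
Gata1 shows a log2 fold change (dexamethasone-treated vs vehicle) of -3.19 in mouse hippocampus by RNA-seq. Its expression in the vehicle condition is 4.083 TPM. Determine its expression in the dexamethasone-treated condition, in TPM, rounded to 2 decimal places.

Fold change = 2^(-3.19) = 0.1096
dexamethasone-treated expression = 4.083 × 0.1096 = 0.45

0.45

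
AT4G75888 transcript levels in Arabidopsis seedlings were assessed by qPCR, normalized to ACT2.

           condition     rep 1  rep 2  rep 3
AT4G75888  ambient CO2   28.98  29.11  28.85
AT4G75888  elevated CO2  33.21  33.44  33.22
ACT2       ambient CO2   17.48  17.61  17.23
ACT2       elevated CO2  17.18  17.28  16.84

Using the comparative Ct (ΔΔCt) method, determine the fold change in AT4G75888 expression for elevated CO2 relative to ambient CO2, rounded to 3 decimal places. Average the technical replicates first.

Mean Ct: AT4G75888 ambient CO2 28.980; AT4G75888 elevated CO2 33.290; ACT2 ambient CO2 17.440; ACT2 elevated CO2 17.100
ΔCt(ambient CO2) = 28.980 − 17.440 = 11.540
ΔCt(elevated CO2) = 33.290 − 17.100 = 16.190
ΔΔCt = 16.190 − 11.540 = 4.650
Fold change = 2^(−4.650) = 0.0398

0.040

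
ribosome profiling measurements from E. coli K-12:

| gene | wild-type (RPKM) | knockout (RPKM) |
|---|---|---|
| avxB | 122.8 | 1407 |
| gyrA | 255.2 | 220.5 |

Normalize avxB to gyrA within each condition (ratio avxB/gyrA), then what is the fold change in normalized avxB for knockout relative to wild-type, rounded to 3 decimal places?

avxB/gyrA (wild-type) = 122.8 / 255.2 = 0.48119
avxB/gyrA (knockout) = 1407 / 220.5 = 6.381
Fold change = 6.381 / 0.48119 = 13.2607

13.261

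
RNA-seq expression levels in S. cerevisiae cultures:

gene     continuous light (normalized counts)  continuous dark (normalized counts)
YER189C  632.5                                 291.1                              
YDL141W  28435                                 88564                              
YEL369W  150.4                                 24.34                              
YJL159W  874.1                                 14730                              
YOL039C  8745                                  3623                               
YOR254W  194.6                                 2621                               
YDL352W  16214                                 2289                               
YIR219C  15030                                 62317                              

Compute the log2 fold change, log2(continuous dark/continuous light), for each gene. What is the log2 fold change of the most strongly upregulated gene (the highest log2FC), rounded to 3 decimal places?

4.075

log2(291.1/632.5) = -1.120  (YER189C)
log2(88564/28435) = 1.639  (YDL141W)
log2(24.34/150.4) = -2.627  (YEL369W)
log2(14730/874.1) = 4.075  (YJL159W)
log2(3623/8745) = -1.271  (YOL039C)
log2(2621/194.6) = 3.752  (YOR254W)
log2(2289/16214) = -2.824  (YDL352W)
log2(62317/15030) = 2.052  (YIR219C)
YJL159W is most strongly upregulated.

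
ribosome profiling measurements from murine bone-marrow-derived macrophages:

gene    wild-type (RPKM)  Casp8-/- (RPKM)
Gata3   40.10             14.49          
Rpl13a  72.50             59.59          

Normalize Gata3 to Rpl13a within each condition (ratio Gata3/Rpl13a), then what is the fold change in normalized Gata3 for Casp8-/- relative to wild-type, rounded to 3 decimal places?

Gata3/Rpl13a (wild-type) = 40.10 / 72.50 = 0.5531
Gata3/Rpl13a (Casp8-/-) = 14.49 / 59.59 = 0.24316
Fold change = 0.24316 / 0.5531 = 0.4396

0.440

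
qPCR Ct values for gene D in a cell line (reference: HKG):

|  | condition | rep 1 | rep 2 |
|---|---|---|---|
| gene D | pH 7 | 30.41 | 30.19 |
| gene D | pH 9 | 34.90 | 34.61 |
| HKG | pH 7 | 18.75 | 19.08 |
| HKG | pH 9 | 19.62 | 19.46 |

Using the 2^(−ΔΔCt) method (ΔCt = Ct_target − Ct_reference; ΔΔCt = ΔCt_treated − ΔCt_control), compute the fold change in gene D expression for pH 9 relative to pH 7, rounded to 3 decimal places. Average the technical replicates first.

0.070

Mean Ct: gene D pH 7 30.300; gene D pH 9 34.755; HKG pH 7 18.915; HKG pH 9 19.540
ΔCt(pH 7) = 30.300 − 18.915 = 11.385
ΔCt(pH 9) = 34.755 − 19.540 = 15.215
ΔΔCt = 15.215 − 11.385 = 3.830
Fold change = 2^(−3.830) = 0.0703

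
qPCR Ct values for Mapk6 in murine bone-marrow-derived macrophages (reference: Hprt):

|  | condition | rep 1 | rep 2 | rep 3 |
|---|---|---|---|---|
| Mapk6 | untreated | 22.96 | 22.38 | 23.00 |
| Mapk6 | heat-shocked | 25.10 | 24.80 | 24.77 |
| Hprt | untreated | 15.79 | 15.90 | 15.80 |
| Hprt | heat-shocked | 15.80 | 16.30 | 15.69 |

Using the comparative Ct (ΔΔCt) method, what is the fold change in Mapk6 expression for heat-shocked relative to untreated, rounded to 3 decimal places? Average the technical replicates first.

Mean Ct: Mapk6 untreated 22.780; Mapk6 heat-shocked 24.890; Hprt untreated 15.830; Hprt heat-shocked 15.930
ΔCt(untreated) = 22.780 − 15.830 = 6.950
ΔCt(heat-shocked) = 24.890 − 15.930 = 8.960
ΔΔCt = 8.960 − 6.950 = 2.010
Fold change = 2^(−2.010) = 0.2483

0.248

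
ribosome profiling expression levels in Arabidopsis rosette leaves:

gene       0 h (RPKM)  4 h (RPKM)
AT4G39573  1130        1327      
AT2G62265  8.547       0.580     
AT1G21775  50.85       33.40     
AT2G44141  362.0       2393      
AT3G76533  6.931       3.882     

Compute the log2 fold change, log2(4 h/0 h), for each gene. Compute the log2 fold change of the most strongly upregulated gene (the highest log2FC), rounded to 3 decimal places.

2.725

log2(1327/1130) = 0.232  (AT4G39573)
log2(0.580/8.547) = -3.881  (AT2G62265)
log2(33.40/50.85) = -0.606  (AT1G21775)
log2(2393/362.0) = 2.725  (AT2G44141)
log2(3.882/6.931) = -0.836  (AT3G76533)
AT2G44141 is most strongly upregulated.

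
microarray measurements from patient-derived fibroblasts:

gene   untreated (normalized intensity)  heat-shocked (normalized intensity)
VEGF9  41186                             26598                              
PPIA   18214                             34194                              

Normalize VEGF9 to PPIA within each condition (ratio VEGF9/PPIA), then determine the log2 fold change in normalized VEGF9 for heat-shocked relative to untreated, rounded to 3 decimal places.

-1.540

VEGF9/PPIA (untreated) = 41186 / 18214 = 2.2612
VEGF9/PPIA (heat-shocked) = 26598 / 34194 = 0.77786
Fold change = 0.77786 / 2.2612 = 0.3440
log2(0.3440) = -1.5395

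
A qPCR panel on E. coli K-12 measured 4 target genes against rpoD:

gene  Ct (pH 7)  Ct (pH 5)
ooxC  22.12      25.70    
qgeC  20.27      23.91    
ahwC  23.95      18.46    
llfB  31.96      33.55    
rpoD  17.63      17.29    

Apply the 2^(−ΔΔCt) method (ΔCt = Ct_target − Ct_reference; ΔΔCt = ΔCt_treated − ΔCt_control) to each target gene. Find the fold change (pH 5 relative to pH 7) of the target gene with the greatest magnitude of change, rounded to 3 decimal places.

ooxC: ΔΔCt = (25.70−17.29) − (22.12−17.63) = 8.41 − 4.49 = 3.92; fold change = 2^-3.92 = 0.066
qgeC: ΔΔCt = (23.91−17.29) − (20.27−17.63) = 6.62 − 2.64 = 3.98; fold change = 2^-3.98 = 0.063
ahwC: ΔΔCt = (18.46−17.29) − (23.95−17.63) = 1.17 − 6.32 = -5.15; fold change = 2^5.15 = 35.506
llfB: ΔΔCt = (33.55−17.29) − (31.96−17.63) = 16.26 − 14.33 = 1.93; fold change = 2^-1.93 = 0.262
ahwC has the largest |ΔΔCt| = 5.15.

35.506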